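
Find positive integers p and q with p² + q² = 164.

We need to find integers p, q > 0 such that p² + q² = 164.
Trying p = 8: q² = 164 - 8² = 164 - 64 = 100
q = 10
Check: 8² + 10² = 64 + 100 = 164 ✓

164 = 8² + 10²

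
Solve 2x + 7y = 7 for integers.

Step 1: Check solvability.
gcd(2, 7) = 1
Since 1 divides 7, solutions exist.

Step 2: Apply extended Euclidean algorithm to find gcd.
We find integers such that 2*x0 + 7*y0 = 1

Step 3: Scale the particular solution.
Multiply by 7/1 = 7:
x = -21, y = 7

Step 4: Verify.
2*(-21) + 7*(7) = 7 = 7 ✓

x = -21, y = 7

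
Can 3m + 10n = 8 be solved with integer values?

Step 1: Compute gcd(3, 10).
gcd(3, 10) = 1

Step 2: Check divisibility.
Does 1 divide 8? 8 = 1 x 8, so yes.

By the theorem on linear Diophantine equations, 3m + 10n = 8 has integer solutions if and only if gcd(3, 10) divides 8. Since 1 | 8, solutions exist.

Yes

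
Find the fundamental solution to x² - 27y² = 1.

We seek the smallest positive integers (x, y) with x² - 27y² = 1, i.e., x² = 27y² + 1.
Try successive y values:
y = 1: x² = 27·1² + 1 = 28, not a perfect square
y = 2: x² = 27·2² + 1 = 109, not a perfect square
y = 3: x² = 27·3² + 1 = 244, not a perfect square
... continuing the search (or via continued fractions) ...
y = 5: x² = 27·5² + 1 = 676, x = 26 ✓

Verify: 26² - 27·5² = 676 - 675 = 1 ✓

x = 26, y = 5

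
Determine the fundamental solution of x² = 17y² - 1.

We need x² = 17y² - 1. Try successive y:
y = 1: x² = 17·1² - 1 = 16 = 4² ✓
Check: 4² - 17·1² = 16 - 17 = -1 ✓

x = 4, y = 1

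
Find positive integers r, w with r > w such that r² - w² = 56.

Factor: r² - w² = (r+w)(r-w) = 56.
We need two factors of 56 with the same parity.
Use r+w = 28 and r-w = 2 (product 28·2 = 56).
Adding: 2r = 30, so r = 15.
Subtracting: 2w = 26, so w = 13.
Check: 15² - 13² = 225 - 169 = 56 ✓

r = 15, w = 13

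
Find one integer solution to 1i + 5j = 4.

Step 1: Check solvability.
gcd(1, 5) = 1
Since 1 divides 4, solutions exist.

Step 2: Apply extended Euclidean algorithm to find gcd.
We find integers such that 1*x0 + 5*y0 = 1

Step 3: Scale the particular solution.
Multiply by 4/1 = 4:
i = 4, j = 0

Step 4: Verify.
1*(4) + 5*(0) = 4 = 4 ✓

i = 4, j = 0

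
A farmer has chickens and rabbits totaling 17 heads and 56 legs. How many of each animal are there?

Let c = chickens, r = rabbits.
Heads: c + r = 17
Legs: 2c + 4r = 56
From the first equation, c = 17 - r. Substitute:
2(17 - r) + 4r = 56
34 + 2r = 56
r = (56 - 34)/2 = 11
c = 17 - 11 = 6

Chickens: 6, Rabbits: 11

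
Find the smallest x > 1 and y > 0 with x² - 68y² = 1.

We seek the smallest positive integers (x, y) with x² - 68y² = 1, i.e., x² = 68y² + 1.
Try successive y values:
y = 1: x² = 68·1² + 1 = 69, not a perfect square
y = 2: x² = 68·2² + 1 = 273, not a perfect square
y = 3: x² = 68·3² + 1 = 613, not a perfect square
... continuing the search (or via continued fractions) ...
y = 4: x² = 68·4² + 1 = 1089, x = 33 ✓

Verify: 33² - 68·4² = 1089 - 1088 = 1 ✓

x = 33, y = 4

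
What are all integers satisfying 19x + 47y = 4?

Step 1: Compute gcd(19, 47) = 1.
Since 1 divides 4, solutions exist.

Step 2: Find a particular solution using extended Euclidean algorithm.
We get x₀ = 20, y₀ = -8.
Check: 19*20 + 47*-8 = 4 = 4 ✓

Step 3: Write the general solution.
x = 20 + (47/1)t = 20 + 47t
y = -8 - (19/1)t = -8 - 19t
for any integer t.

x = 20 + 47t, y = -8 - 19t for integer t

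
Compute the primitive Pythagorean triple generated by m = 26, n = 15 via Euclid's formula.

a = m² - n² = 676 - 225 = 451
b = 2mn = 2·26·15 = 780
c = m² + n² = 676 + 225 = 901
Verify: 451² + 780² = 203401 + 608400 = 811801 = 901² ✓

(451, 780, 901)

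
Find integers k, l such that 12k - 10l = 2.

Step 1: Check solvability.
gcd(12, 10) = 2
Since 2 divides 2, solutions exist.

Step 2: Apply extended Euclidean algorithm to find gcd.
We find integers such that 12*x0 + 10*y0 = 2

Step 3: Scale the particular solution.
Multiply by 2/2 = 1:
k = 1, l = 1

Step 4: Verify.
12*(1) - 10*(1) = 2 = 2 ✓

k = 1, l = 1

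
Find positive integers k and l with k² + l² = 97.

We need to find integers k, l > 0 such that k² + l² = 97.
Trying k = 4: l² = 97 - 4² = 97 - 16 = 81
l = 9
Check: 4² + 9² = 16 + 81 = 97 ✓

97 = 4² + 9²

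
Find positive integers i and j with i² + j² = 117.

We need to find integers i, j > 0 such that i² + j² = 117.
Trying i = 6: j² = 117 - 6² = 117 - 36 = 81
j = 9
Check: 6² + 9² = 36 + 81 = 117 ✓

117 = 6² + 9²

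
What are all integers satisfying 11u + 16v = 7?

Step 1: Compute gcd(11, 16) = 1.
Since 1 divides 7, solutions exist.

Step 2: Find a particular solution using extended Euclidean algorithm.
We get u₀ = 21, v₀ = -14.
Check: 11*21 + 16*-14 = 7 = 7 ✓

Step 3: Write the general solution.
u = 21 + (16/1)t = 21 + 16t
v = -14 - (11/1)t = -14 - 11t
for any integer t.

u = 21 + 16t, v = -14 - 11t for integer t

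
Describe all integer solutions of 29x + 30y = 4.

Step 1: Compute gcd(29, 30) = 1.
Since 1 divides 4, solutions exist.

Step 2: Find a particular solution using extended Euclidean algorithm.
We get x₀ = -4, y₀ = 4.
Check: 29*-4 + 30*4 = 4 = 4 ✓

Step 3: Write the general solution.
x = -4 + (30/1)t = -4 + 30t
y = 4 - (29/1)t = 4 - 29t
for any integer t.

x = -4 + 30t, y = 4 - 29t for integer t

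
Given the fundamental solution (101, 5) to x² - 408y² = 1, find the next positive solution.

Solutions to x² - Dy² = 1 are generated by powers of (x₀ + y₀√D).
The next solution satisfies x₁ + y₁√408 = (x₀ + y₀√408)², giving:
x₁ = x₀² + 408y₀² = 101² + 408·5² = 10201 + 10200 = 20401
y₁ = 2x₀y₀ = 2·101·5 = 1010

Verify: 20401² - 408·1010² = 416200801 - 416200800 = 1 ✓

x = 20401, y = 1010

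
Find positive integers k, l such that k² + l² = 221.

Search for k with 221 - k² a perfect square.
k = 5: 221 - 5² = 221 - 25 = 196 = 14² ✓
So k = 5, l = 14.

k = 5, l = 14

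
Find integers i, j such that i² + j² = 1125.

We need to find integers i, j > 0 such that i² + j² = 1125.
Trying i = 6: j² = 1125 - 6² = 1125 - 36 = 1089
j = 33
Check: 6² + 33² = 36 + 1089 = 1125 ✓

1125 = 6² + 33²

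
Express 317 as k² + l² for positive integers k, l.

We need to find integers k, l > 0 such that k² + l² = 317.
Trying k = 11: l² = 317 - 11² = 317 - 121 = 196
l = 14
Check: 11² + 14² = 121 + 196 = 317 ✓

317 = 11² + 14²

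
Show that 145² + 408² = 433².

Compute a² + b² = 145² + 408² = 21025 + 166464 = 187489
Compute c² = 433² = 187489
Since 187489 = 187489, confirmed.

Yes, it is a Pythagorean triple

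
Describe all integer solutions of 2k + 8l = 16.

Step 1: Compute gcd(2, 8) = 2.
Since 2 divides 16, solutions exist.

Step 2: Find a particular solution using extended Euclidean algorithm.
We get k₀ = 8, l₀ = 0.
Check: 2*8 + 8*0 = 16 = 16 ✓

Step 3: Write the general solution.
k = 8 + (8/2)t = 8 + 4t
l = 0 - (2/2)t = 0 - 1t
for any integer t.

k = 8 + 4t, l = 0 - 1t for integer t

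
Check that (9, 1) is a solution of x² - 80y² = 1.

Compute x² = 9² = 81
Compute 80y² = 80·1² = 80·1 = 80
x² - 80y² = 81 - 80 = 1
Since this equals 1, (9, 1) is a solution.

Yes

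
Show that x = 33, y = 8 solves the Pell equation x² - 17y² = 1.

Compute x² = 33² = 1089
Compute 17y² = 17·8² = 17·64 = 1088
x² - 17y² = 1089 - 1088 = 1
Since this equals 1, (33, 8) is a solution.

Yes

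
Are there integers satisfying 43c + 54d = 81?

Step 1: Compute gcd(43, 54).
gcd(43, 54) = 1

Step 2: Check divisibility.
Does 1 divide 81? 81 = 1 x 81, so yes.

By the theorem on linear Diophantine equations, 43c + 54d = 81 has integer solutions if and only if gcd(43, 54) divides 81. Since 1 | 81, solutions exist.

Yes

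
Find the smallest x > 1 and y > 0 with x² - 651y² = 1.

We seek the smallest positive integers (x, y) with x² - 651y² = 1, i.e., x² = 651y² + 1.
Try successive y values:
y = 1: x² = 651·1² + 1 = 652, not a perfect square
y = 2: x² = 651·2² + 1 = 2605, not a perfect square
y = 3: x² = 651·3² + 1 = 5860, not a perfect square
... continuing the search (or via continued fractions) ...
y = 68: x² = 651·68² + 1 = 3010225, x = 1735 ✓

Verify: 1735² - 651·68² = 3010225 - 3010224 = 1 ✓

x = 1735, y = 68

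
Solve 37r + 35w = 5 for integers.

Step 1: Check solvability.
gcd(37, 35) = 1
Since 1 divides 5, solutions exist.

Step 2: Apply extended Euclidean algorithm to find gcd.
We find integers such that 37*x0 + 35*y0 = 1

Step 3: Scale the particular solution.
Multiply by 5/1 = 5:
r = -85, w = 90

Step 4: Verify.
37*(-85) + 35*(90) = 5 = 5 ✓

r = -85, w = 90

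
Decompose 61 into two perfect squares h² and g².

We need to find integers h, g > 0 such that h² + g² = 61.
Trying h = 5: g² = 61 - 5² = 61 - 25 = 36
g = 6
Check: 5² + 6² = 25 + 36 = 61 ✓

61 = 5² + 6²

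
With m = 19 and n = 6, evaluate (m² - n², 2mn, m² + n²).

a = m² - n² = 361 - 36 = 325
b = 2mn = 2·19·6 = 228
c = m² + n² = 361 + 36 = 397
Verify: 325² + 228² = 105625 + 51984 = 157609 = 397² ✓

(325, 228, 397)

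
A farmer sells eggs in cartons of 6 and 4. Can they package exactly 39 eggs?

We need non-negative a, b with 6a + 4b = 39.
gcd(6, 4) = 2, and 2 does not divide 39.
No integer solutions exist.

No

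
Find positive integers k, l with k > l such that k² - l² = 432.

Factor: k² - l² = (k+l)(k-l) = 432.
We need two factors of 432 with the same parity.
Use k+l = 216 and k-l = 2 (product 216·2 = 432).
Adding: 2k = 218, so k = 109.
Subtracting: 2l = 214, so l = 107.
Check: 109² - 107² = 11881 - 11449 = 432 ✓

k = 109, l = 107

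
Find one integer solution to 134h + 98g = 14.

Step 1: Check solvability.
gcd(134, 98) = 2
Since 2 divides 14, solutions exist.

Step 2: Apply extended Euclidean algorithm to find gcd.
We find integers such that 134*x0 + 98*y0 = 2

Step 3: Scale the particular solution.
Multiply by 14/2 = 7:
h = -133, g = 182

Step 4: Verify.
134*(-133) + 98*(182) = 14 = 14 ✓

h = -133, g = 182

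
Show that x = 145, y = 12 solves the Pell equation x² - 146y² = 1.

Compute x² = 145² = 21025
Compute 146y² = 146·12² = 146·144 = 21024
x² - 146y² = 21025 - 21024 = 1
Since this equals 1, (145, 12) is a solution.

Yes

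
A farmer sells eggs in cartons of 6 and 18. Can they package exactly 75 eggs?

We need non-negative a, b with 6a + 18b = 75.
gcd(6, 18) = 6, and 6 does not divide 75.
No integer solutions exist.

No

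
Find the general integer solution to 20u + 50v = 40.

Step 1: Compute gcd(20, 50) = 10.
Since 10 divides 40, solutions exist.

Step 2: Find a particular solution using extended Euclidean algorithm.
We get u₀ = -8, v₀ = 4.
Check: 20*-8 + 50*4 = 40 = 40 ✓

Step 3: Write the general solution.
u = -8 + (50/10)t = -8 + 5t
v = 4 - (20/10)t = 4 - 2t
for any integer t.

u = -8 + 5t, v = 4 - 2t for integer t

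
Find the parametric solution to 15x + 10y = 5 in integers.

Step 1: Compute gcd(15, 10) = 5.
Since 5 divides 5, solutions exist.

Step 2: Find a particular solution using extended Euclidean algorithm.
We get x₀ = 1, y₀ = -1.
Check: 15*1 + 10*-1 = 5 = 5 ✓

Step 3: Write the general solution.
x = 1 + (10/5)t = 1 + 2t
y = -1 - (15/5)t = -1 - 3t
for any integer t.

x = 1 + 2t, y = -1 - 3t for integer t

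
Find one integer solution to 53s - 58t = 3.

Step 1: Check solvability.
gcd(53, 58) = 1
Since 1 divides 3, solutions exist.

Step 2: Apply extended Euclidean algorithm to find gcd.
We find integers such that 53*x0 + 58*y0 = 1

Step 3: Scale the particular solution.
Multiply by 3/1 = 3:
s = 69, t = 63

Step 4: Verify.
53*(69) - 58*(63) = 3 = 3 ✓

s = 69, t = 63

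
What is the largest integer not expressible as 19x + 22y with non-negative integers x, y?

For two coprime denominations a and b, the Frobenius number (largest value not representable as a non-negative combination) is ab - a - b.
Here gcd(19, 22) = 1, so they are coprime.
F(19, 22) = 19·22 - 19 - 22 = 418 - 41 = 377

377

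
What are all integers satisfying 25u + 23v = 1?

Step 1: Compute gcd(25, 23) = 1.
Since 1 divides 1, solutions exist.

Step 2: Find a particular solution using extended Euclidean algorithm.
We get u₀ = -11, v₀ = 12.
Check: 25*-11 + 23*12 = 1 = 1 ✓

Step 3: Write the general solution.
u = -11 + (23/1)t = -11 + 23t
v = 12 - (25/1)t = 12 - 25t
for any integer t.

u = -11 + 23t, v = 12 - 25t for integer t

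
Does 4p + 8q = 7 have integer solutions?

Step 1: Compute gcd(4, 8).
gcd(4, 8) = 4

Step 2: Check divisibility.
Does 4 divide 7? 7 = 4 x 1 + 3, so no.

By the theorem on linear Diophantine equations, 4p + 8q = 7 has integer solutions if and only if gcd(4, 8) divides 7. Since 4 does not divide 7, no solutions exist.

No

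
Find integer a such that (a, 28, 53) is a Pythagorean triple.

a² = c² - b² = 53² - 28² = 2809 - 784 = 2025
a = sqrt(2025) = 45

45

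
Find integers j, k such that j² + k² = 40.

We need to find integers j, k > 0 such that j² + k² = 40.
Trying j = 2: k² = 40 - 2² = 40 - 4 = 36
k = 6
Check: 2² + 6² = 4 + 36 = 40 ✓

40 = 2² + 6²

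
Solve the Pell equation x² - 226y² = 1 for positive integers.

We seek the smallest positive integers (x, y) with x² - 226y² = 1, i.e., x² = 226y² + 1.
Try successive y values:
y = 1: x² = 226·1² + 1 = 227, not a perfect square
y = 2: x² = 226·2² + 1 = 905, not a perfect square
y = 3: x² = 226·3² + 1 = 2035, not a perfect square
... continuing the search (or via continued fractions) ...
y = 30: x² = 226·30² + 1 = 203401, x = 451 ✓

Verify: 451² - 226·30² = 203401 - 203400 = 1 ✓

x = 451, y = 30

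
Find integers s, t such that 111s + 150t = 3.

Step 1: Check solvability.
gcd(111, 150) = 3
Since 3 divides 3, solutions exist.

Step 2: Apply extended Euclidean algorithm to find gcd.
We find integers such that 111*x0 + 150*y0 = 3

Step 3: Scale the particular solution.
Multiply by 3/3 = 1:
s = 23, t = -17

Step 4: Verify.
111*(23) + 150*(-17) = 3 = 3 ✓

s = 23, t = -17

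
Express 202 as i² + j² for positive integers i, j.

We need to find integers i, j > 0 such that i² + j² = 202.
Trying i = 9: j² = 202 - 9² = 202 - 81 = 121
j = 11
Check: 9² + 11² = 81 + 121 = 202 ✓

202 = 9² + 11²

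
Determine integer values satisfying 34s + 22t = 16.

Step 1: Check solvability.
gcd(34, 22) = 2
Since 2 divides 16, solutions exist.

Step 2: Apply extended Euclidean algorithm to find gcd.
We find integers such that 34*x0 + 22*y0 = 2

Step 3: Scale the particular solution.
Multiply by 16/2 = 8:
s = 16, t = -24

Step 4: Verify.
34*(16) + 22*(-24) = 16 = 16 ✓

s = 16, t = -24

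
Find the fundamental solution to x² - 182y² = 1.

We seek the smallest positive integers (x, y) with x² - 182y² = 1, i.e., x² = 182y² + 1.
Try successive y values:
y = 1: x² = 182·1² + 1 = 183, not a perfect square
y = 2: x² = 182·2² + 1 = 729, x = 27 ✓

Verify: 27² - 182·2² = 729 - 728 = 1 ✓

x = 27, y = 2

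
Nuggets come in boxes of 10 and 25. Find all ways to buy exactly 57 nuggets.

We need non-negative integers (x, y) with 10x + 25y = 57.
For each x in 0..5, check if 57 - 10x is a non-negative multiple of 25.
No x yields an integer y ≥ 0.

No solution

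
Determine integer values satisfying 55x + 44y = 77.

Step 1: Check solvability.
gcd(55, 44) = 11
Since 11 divides 77, solutions exist.

Step 2: Apply extended Euclidean algorithm to find gcd.
We find integers such that 55*x0 + 44*y0 = 11

Step 3: Scale the particular solution.
Multiply by 77/11 = 7:
x = 7, y = -7

Step 4: Verify.
55*(7) + 44*(-7) = 77 = 77 ✓

x = 7, y = -7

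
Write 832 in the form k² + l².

We need to find integers k, l > 0 such that k² + l² = 832.
Trying k = 16: l² = 832 - 16² = 832 - 256 = 576
l = 24
Check: 16² + 24² = 256 + 576 = 832 ✓

832 = 16² + 24²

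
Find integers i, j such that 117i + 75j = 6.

Step 1: Check solvability.
gcd(117, 75) = 3
Since 3 divides 6, solutions exist.

Step 2: Apply extended Euclidean algorithm to find gcd.
We find integers such that 117*x0 + 75*y0 = 3

Step 3: Scale the particular solution.
Multiply by 6/3 = 2:
i = 18, j = -28

Step 4: Verify.
117*(18) + 75*(-28) = 6 = 6 ✓

i = 18, j = -28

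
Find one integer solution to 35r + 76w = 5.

Step 1: Check solvability.
gcd(35, 76) = 1
Since 1 divides 5, solutions exist.

Step 2: Apply extended Euclidean algorithm to find gcd.
We find integers such that 35*x0 + 76*y0 = 1

Step 3: Scale the particular solution.
Multiply by 5/1 = 5:
r = -65, w = 30

Step 4: Verify.
35*(-65) + 76*(30) = 5 = 5 ✓

r = -65, w = 30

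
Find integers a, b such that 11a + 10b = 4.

Step 1: Check solvability.
gcd(11, 10) = 1
Since 1 divides 4, solutions exist.

Step 2: Apply extended Euclidean algorithm to find gcd.
We find integers such that 11*x0 + 10*y0 = 1

Step 3: Scale the particular solution.
Multiply by 4/1 = 4:
a = 4, b = -4

Step 4: Verify.
11*(4) + 10*(-4) = 4 = 4 ✓

a = 4, b = -4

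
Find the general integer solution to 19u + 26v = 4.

Step 1: Compute gcd(19, 26) = 1.
Since 1 divides 4, solutions exist.

Step 2: Find a particular solution using extended Euclidean algorithm.
We get u₀ = 44, v₀ = -32.
Check: 19*44 + 26*-32 = 4 = 4 ✓

Step 3: Write the general solution.
u = 44 + (26/1)t = 44 + 26t
v = -32 - (19/1)t = -32 - 19t
for any integer t.

u = 44 + 26t, v = -32 - 19t for integer t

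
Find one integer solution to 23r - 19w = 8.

Step 1: Check solvability.
gcd(23, 19) = 1
Since 1 divides 8, solutions exist.

Step 2: Apply extended Euclidean algorithm to find gcd.
We find integers such that 23*x0 + 19*y0 = 1

Step 3: Scale the particular solution.
Multiply by 8/1 = 8:
r = 40, w = 48

Step 4: Verify.
23*(40) - 19*(48) = 8 = 8 ✓

r = 40, w = 48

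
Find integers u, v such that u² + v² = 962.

We need to find integers u, v > 0 such that u² + v² = 962.
Trying u = 1: v² = 962 - 1² = 962 - 1 = 961
v = 31
Check: 1² + 31² = 1 + 961 = 962 ✓

962 = 1² + 31²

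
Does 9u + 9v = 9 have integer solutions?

Step 1: Compute gcd(9, 9).
gcd(9, 9) = 9

Step 2: Check divisibility.
Does 9 divide 9? 9 = 9 x 1, so yes.

By the theorem on linear Diophantine equations, 9u + 9v = 9 has integer solutions if and only if gcd(9, 9) divides 9. Since 9 | 9, solutions exist.

Yes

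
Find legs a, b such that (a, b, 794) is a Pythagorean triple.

We need a² + b² = 794² = 630436.
Trying: 650² + 456² = 422500 + 207936 = 630436 ✓

(650, 456, 794)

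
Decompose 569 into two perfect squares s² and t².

We need to find integers s, t > 0 such that s² + t² = 569.
Trying s = 13: t² = 569 - 13² = 569 - 169 = 400
t = 20
Check: 13² + 20² = 169 + 400 = 569 ✓

569 = 13² + 20²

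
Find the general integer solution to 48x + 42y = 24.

Step 1: Compute gcd(48, 42) = 6.
Since 6 divides 24, solutions exist.

Step 2: Find a particular solution using extended Euclidean algorithm.
We get x₀ = 4, y₀ = -4.
Check: 48*4 + 42*-4 = 24 = 24 ✓

Step 3: Write the general solution.
x = 4 + (42/6)t = 4 + 7t
y = -4 - (48/6)t = -4 - 8t
for any integer t.

x = 4 + 7t, y = -4 - 8t for integer t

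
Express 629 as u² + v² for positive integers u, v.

We need to find integers u, v > 0 such that u² + v² = 629.
Trying u = 2: v² = 629 - 2² = 629 - 4 = 625
v = 25
Check: 2² + 25² = 4 + 625 = 629 ✓

629 = 2² + 25²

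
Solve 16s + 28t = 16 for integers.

Step 1: Check solvability.
gcd(16, 28) = 4
Since 4 divides 16, solutions exist.

Step 2: Apply extended Euclidean algorithm to find gcd.
We find integers such that 16*x0 + 28*y0 = 4

Step 3: Scale the particular solution.
Multiply by 16/4 = 4:
s = 8, t = -4

Step 4: Verify.
16*(8) + 28*(-4) = 16 = 16 ✓

s = 8, t = -4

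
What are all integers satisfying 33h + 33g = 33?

Step 1: Compute gcd(33, 33) = 33.
Since 33 divides 33, solutions exist.

Step 2: Find a particular solution using extended Euclidean algorithm.
We get h₀ = 0, g₀ = 1.
Check: 33*0 + 33*1 = 33 = 33 ✓

Step 3: Write the general solution.
h = 0 + (33/33)t = 0 + 1t
g = 1 - (33/33)t = 1 - 1t
for any integer t.

h = 0 + 1t, g = 1 - 1t for integer t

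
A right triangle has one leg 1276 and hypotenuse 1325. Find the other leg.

a² = c² - b² = 1755625 - 1628176 = 127449
a = 357

357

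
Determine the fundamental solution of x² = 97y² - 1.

We need x² = 97y² - 1. Try successive y:
y = 1: x² = 97·1² - 1 = 96, not a perfect square
y = 2: x² = 97·2² - 1 = 387, not a perfect square
y = 3: x² = 97·3² - 1 = 872, not a perfect square
...
y = 569: x² = 97·569² - 1 = 31404816 = 5604² ✓
Check: 5604² - 97·569² = 31404816 - 31404817 = -1 ✓

x = 5604, y = 569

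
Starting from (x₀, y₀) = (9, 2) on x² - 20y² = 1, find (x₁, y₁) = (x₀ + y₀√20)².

Solutions to x² - Dy² = 1 are generated by powers of (x₀ + y₀√D).
The next solution satisfies x₁ + y₁√20 = (x₀ + y₀√20)², giving:
x₁ = x₀² + 20y₀² = 9² + 20·2² = 81 + 80 = 161
y₁ = 2x₀y₀ = 2·9·2 = 36

Verify: 161² - 20·36² = 25921 - 25920 = 1 ✓

x = 161, y = 36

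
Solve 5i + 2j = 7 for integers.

Step 1: Check solvability.
gcd(5, 2) = 1
Since 1 divides 7, solutions exist.

Step 2: Apply extended Euclidean algorithm to find gcd.
We find integers such that 5*x0 + 2*y0 = 1

Step 3: Scale the particular solution.
Multiply by 7/1 = 7:
i = 7, j = -14

Step 4: Verify.
5*(7) + 2*(-14) = 7 = 7 ✓

i = 7, j = -14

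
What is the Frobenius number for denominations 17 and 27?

For two coprime denominations a and b, the Frobenius number (largest value not representable as a non-negative combination) is ab - a - b.
Here gcd(17, 27) = 1, so they are coprime.
F(17, 27) = 17·27 - 17 - 27 = 459 - 44 = 415

415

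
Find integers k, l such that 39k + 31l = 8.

Step 1: Check solvability.
gcd(39, 31) = 1
Since 1 divides 8, solutions exist.

Step 2: Apply extended Euclidean algorithm to find gcd.
We find integers such that 39*x0 + 31*y0 = 1

Step 3: Scale the particular solution.
Multiply by 8/1 = 8:
k = 32, l = -40

Step 4: Verify.
39*(32) + 31*(-40) = 8 = 8 ✓

k = 32, l = -40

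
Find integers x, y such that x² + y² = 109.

We need to find integers x, y > 0 such that x² + y² = 109.
Trying x = 3: y² = 109 - 3² = 109 - 9 = 100
y = 10
Check: 3² + 10² = 9 + 100 = 109 ✓

109 = 3² + 10²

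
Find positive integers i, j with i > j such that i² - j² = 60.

Factor: i² - j² = (i+j)(i-j) = 60.
We need two factors of 60 with the same parity.
Use i+j = 30 and i-j = 2 (product 30·2 = 60).
Adding: 2i = 32, so i = 16.
Subtracting: 2j = 28, so j = 14.
Check: 16² - 14² = 256 - 196 = 60 ✓

i = 16, j = 14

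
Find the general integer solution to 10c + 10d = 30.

Step 1: Compute gcd(10, 10) = 10.
Since 10 divides 30, solutions exist.

Step 2: Find a particular solution using extended Euclidean algorithm.
We get c₀ = 0, d₀ = 3.
Check: 10*0 + 10*3 = 30 = 30 ✓

Step 3: Write the general solution.
c = 0 + (10/10)t = 0 + 1t
d = 3 - (10/10)t = 3 - 1t
for any integer t.

c = 0 + 1t, d = 3 - 1t for integer t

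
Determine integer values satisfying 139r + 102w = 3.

Step 1: Check solvability.
gcd(139, 102) = 1
Since 1 divides 3, solutions exist.

Step 2: Apply extended Euclidean algorithm to find gcd.
We find integers such that 139*x0 + 102*y0 = 1

Step 3: Scale the particular solution.
Multiply by 3/1 = 3:
r = -33, w = 45

Step 4: Verify.
139*(-33) + 102*(45) = 3 = 3 ✓

r = -33, w = 45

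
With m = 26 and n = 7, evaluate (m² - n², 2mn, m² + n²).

a = m² - n² = 676 - 49 = 627
b = 2mn = 2·26·7 = 364
c = m² + n² = 676 + 49 = 725
Verify: 627² + 364² = 393129 + 132496 = 525625 = 725² ✓

(627, 364, 725)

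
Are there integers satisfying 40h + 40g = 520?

Step 1: Compute gcd(40, 40).
gcd(40, 40) = 40

Step 2: Check divisibility.
Does 40 divide 520? 520 = 40 x 13, so yes.

By the theorem on linear Diophantine equations, 40h + 40g = 520 has integer solutions if and only if gcd(40, 40) divides 520. Since 40 | 520, solutions exist.

Yes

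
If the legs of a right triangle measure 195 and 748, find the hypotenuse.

c² = a² + b² = 195² + 748² = 38025 + 559504 = 597529
c = 773

773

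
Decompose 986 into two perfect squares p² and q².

We need to find integers p, q > 0 such that p² + q² = 986.
Trying p = 5: q² = 986 - 5² = 986 - 25 = 961
q = 31
Check: 5² + 31² = 25 + 961 = 986 ✓

986 = 5² + 31²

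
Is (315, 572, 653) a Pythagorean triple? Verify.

Compute a² + b² = 315² + 572² = 99225 + 327184 = 426409
Compute c² = 653² = 426409
Since 426409 = 426409, confirmed.

Yes, it is a Pythagorean triple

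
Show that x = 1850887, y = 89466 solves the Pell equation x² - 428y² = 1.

Compute x² = 1850887² = 3425782686769
Compute 428y² = 428·89466² = 428·8004165156 = 3425782686768
x² - 428y² = 3425782686769 - 3425782686768 = 1
Since this equals 1, (1850887, 89466) is a solution.

Yes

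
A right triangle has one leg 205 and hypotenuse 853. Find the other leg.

b² = c² - a² = 727609 - 42025 = 685584
b = 828

828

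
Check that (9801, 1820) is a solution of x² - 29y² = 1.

Compute x² = 9801² = 96059601
Compute 29y² = 29·1820² = 29·3312400 = 96059600
x² - 29y² = 96059601 - 96059600 = 1
Since this equals 1, (9801, 1820) is a solution.

Yes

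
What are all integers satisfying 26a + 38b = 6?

Step 1: Compute gcd(26, 38) = 2.
Since 2 divides 6, solutions exist.

Step 2: Find a particular solution using extended Euclidean algorithm.
We get a₀ = 9, b₀ = -6.
Check: 26*9 + 38*-6 = 6 = 6 ✓

Step 3: Write the general solution.
a = 9 + (38/2)t = 9 + 19t
b = -6 - (26/2)t = -6 - 13t
for any integer t.

a = 9 + 19t, b = -6 - 13t for integer t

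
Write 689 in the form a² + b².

We need to find integers a, b > 0 such that a² + b² = 689.
Trying a = 8: b² = 689 - 8² = 689 - 64 = 625
b = 25
Check: 8² + 25² = 64 + 625 = 689 ✓

689 = 8² + 25²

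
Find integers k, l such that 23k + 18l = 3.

Step 1: Check solvability.
gcd(23, 18) = 1
Since 1 divides 3, solutions exist.

Step 2: Apply extended Euclidean algorithm to find gcd.
We find integers such that 23*x0 + 18*y0 = 1

Step 3: Scale the particular solution.
Multiply by 3/1 = 3:
k = -21, l = 27

Step 4: Verify.
23*(-21) + 18*(27) = 3 = 3 ✓

k = -21, l = 27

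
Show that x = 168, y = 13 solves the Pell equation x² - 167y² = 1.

Compute x² = 168² = 28224
Compute 167y² = 167·13² = 167·169 = 28223
x² - 167y² = 28224 - 28223 = 1
Since this equals 1, (168, 13) is a solution.

Yes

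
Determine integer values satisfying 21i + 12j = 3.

Step 1: Check solvability.
gcd(21, 12) = 3
Since 3 divides 3, solutions exist.

Step 2: Apply extended Euclidean algorithm to find gcd.
We find integers such that 21*x0 + 12*y0 = 3

Step 3: Scale the particular solution.
Multiply by 3/3 = 1:
i = -1, j = 2

Step 4: Verify.
21*(-1) + 12*(2) = 3 = 3 ✓

i = -1, j = 2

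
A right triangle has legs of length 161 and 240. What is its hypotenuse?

c² = a² + b² = 161² + 240² = 25921 + 57600 = 83521
c = 289

289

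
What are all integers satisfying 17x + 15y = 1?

Step 1: Compute gcd(17, 15) = 1.
Since 1 divides 1, solutions exist.

Step 2: Find a particular solution using extended Euclidean algorithm.
We get x₀ = -7, y₀ = 8.
Check: 17*-7 + 15*8 = 1 = 1 ✓

Step 3: Write the general solution.
x = -7 + (15/1)t = -7 + 15t
y = 8 - (17/1)t = 8 - 17t
for any integer t.

x = -7 + 15t, y = 8 - 17t for integer t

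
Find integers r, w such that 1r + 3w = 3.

Step 1: Check solvability.
gcd(1, 3) = 1
Since 1 divides 3, solutions exist.

Step 2: Apply extended Euclidean algorithm to find gcd.
We find integers such that 1*x0 + 3*y0 = 1

Step 3: Scale the particular solution.
Multiply by 3/1 = 3:
r = 3, w = 0

Step 4: Verify.
1*(3) + 3*(0) = 3 = 3 ✓

r = 3, w = 0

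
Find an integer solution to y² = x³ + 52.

Try small integer x values and check whether x³ + 52 is a perfect square.
x = -3: x³ + 52 = -3³ + 52 = -27 + 52 = 25
Is 25 a perfect square? 5² = 25 ✓
So (x, y) = (-3, 5) is a solution.

x = -3, y = 5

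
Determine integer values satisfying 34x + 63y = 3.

Step 1: Check solvability.
gcd(34, 63) = 1
Since 1 divides 3, solutions exist.

Step 2: Apply extended Euclidean algorithm to find gcd.
We find integers such that 34*x0 + 63*y0 = 1

Step 3: Scale the particular solution.
Multiply by 3/1 = 3:
x = 39, y = -21

Step 4: Verify.
34*(39) + 63*(-21) = 3 = 3 ✓

x = 39, y = -21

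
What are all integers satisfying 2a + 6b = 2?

Step 1: Compute gcd(2, 6) = 2.
Since 2 divides 2, solutions exist.

Step 2: Find a particular solution using extended Euclidean algorithm.
We get a₀ = 1, b₀ = 0.
Check: 2*1 + 6*0 = 2 = 2 ✓

Step 3: Write the general solution.
a = 1 + (6/2)t = 1 + 3t
b = 0 - (2/2)t = 0 - 1t
for any integer t.

a = 1 + 3t, b = 0 - 1t for integer t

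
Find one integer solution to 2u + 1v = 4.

Step 1: Check solvability.
gcd(2, 1) = 1
Since 1 divides 4, solutions exist.

Step 2: Apply extended Euclidean algorithm to find gcd.
We find integers such that 2*x0 + 1*y0 = 1

Step 3: Scale the particular solution.
Multiply by 4/1 = 4:
u = 0, v = 4

Step 4: Verify.
2*(0) + 1*(4) = 4 = 4 ✓

u = 0, v = 4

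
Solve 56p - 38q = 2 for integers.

Step 1: Check solvability.
gcd(56, 38) = 2
Since 2 divides 2, solutions exist.

Step 2: Apply extended Euclidean algorithm to find gcd.
We find integers such that 56*x0 + 38*y0 = 2

Step 3: Scale the particular solution.
Multiply by 2/2 = 1:
p = -2, q = -3

Step 4: Verify.
56*(-2) - 38*(-3) = 2 = 2 ✓

p = -2, q = -3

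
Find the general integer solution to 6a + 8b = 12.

Step 1: Compute gcd(6, 8) = 2.
Since 2 divides 12, solutions exist.

Step 2: Find a particular solution using extended Euclidean algorithm.
We get a₀ = -6, b₀ = 6.
Check: 6*-6 + 8*6 = 12 = 12 ✓

Step 3: Write the general solution.
a = -6 + (8/2)t = -6 + 4t
b = 6 - (6/2)t = 6 - 3t
for any integer t.

a = -6 + 4t, b = 6 - 3t for integer t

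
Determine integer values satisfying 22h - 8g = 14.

Step 1: Check solvability.
gcd(22, 8) = 2
Since 2 divides 14, solutions exist.

Step 2: Apply extended Euclidean algorithm to find gcd.
We find integers such that 22*x0 + 8*y0 = 2

Step 3: Scale the particular solution.
Multiply by 14/2 = 7:
h = -7, g = -21

Step 4: Verify.
22*(-7) - 8*(-21) = 14 = 14 ✓

h = -7, g = -21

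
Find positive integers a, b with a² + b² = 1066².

We need a² + b² = 1066² = 1136356.
Trying: 1050² + 184² = 1102500 + 33856 = 1136356 ✓

(1050, 184, 1066)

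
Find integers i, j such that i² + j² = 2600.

We need to find integers i, j > 0 such that i² + j² = 2600.
Trying i = 10: j² = 2600 - 10² = 2600 - 100 = 2500
j = 50
Check: 10² + 50² = 100 + 2500 = 2600 ✓

2600 = 10² + 50²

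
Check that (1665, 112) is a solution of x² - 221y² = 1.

Compute x² = 1665² = 2772225
Compute 221y² = 221·112² = 221·12544 = 2772224
x² - 221y² = 2772225 - 2772224 = 1
Since this equals 1, (1665, 112) is a solution.

Yes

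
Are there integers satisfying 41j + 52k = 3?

Step 1: Compute gcd(41, 52).
gcd(41, 52) = 1

Step 2: Check divisibility.
Does 1 divide 3? 3 = 1 x 3, so yes.

By the theorem on linear Diophantine equations, 41j + 52k = 3 has integer solutions if and only if gcd(41, 52) divides 3. Since 1 | 3, solutions exist.

Yes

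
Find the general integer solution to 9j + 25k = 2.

Step 1: Compute gcd(9, 25) = 1.
Since 1 divides 2, solutions exist.

Step 2: Find a particular solution using extended Euclidean algorithm.
We get j₀ = -22, k₀ = 8.
Check: 9*-22 + 25*8 = 2 = 2 ✓

Step 3: Write the general solution.
j = -22 + (25/1)t = -22 + 25t
k = 8 - (9/1)t = 8 - 9t
for any integer t.

j = -22 + 25t, k = 8 - 9t for integer t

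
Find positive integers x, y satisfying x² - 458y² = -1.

We need x² = 458y² - 1. Try successive y:
y = 1: x² = 458·1² - 1 = 457, not a perfect square
y = 2: x² = 458·2² - 1 = 1831, not a perfect square
y = 3: x² = 458·3² - 1 = 4121, not a perfect square
...
y = 5: x² = 458·5² - 1 = 11449 = 107² ✓
Check: 107² - 458·5² = 11449 - 11450 = -1 ✓

x = 107, y = 5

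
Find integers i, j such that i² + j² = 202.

We need to find integers i, j > 0 such that i² + j² = 202.
Trying i = 9: j² = 202 - 9² = 202 - 81 = 121
j = 11
Check: 9² + 11² = 81 + 121 = 202 ✓

202 = 9² + 11²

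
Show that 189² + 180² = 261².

Compute a² + b² = 189² + 180² = 35721 + 32400 = 68121
Compute c² = 261² = 68121
Since 68121 = 68121, confirmed.

Yes, it is a Pythagorean triple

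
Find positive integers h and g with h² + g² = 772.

We need to find integers h, g > 0 such that h² + g² = 772.
Trying h = 14: g² = 772 - 14² = 772 - 196 = 576
g = 24
Check: 14² + 24² = 196 + 576 = 772 ✓

772 = 14² + 24²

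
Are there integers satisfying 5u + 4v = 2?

Step 1: Compute gcd(5, 4).
gcd(5, 4) = 1

Step 2: Check divisibility.
Does 1 divide 2? 2 = 1 x 2, so yes.

By the theorem on linear Diophantine equations, 5u + 4v = 2 has integer solutions if and only if gcd(5, 4) divides 2. Since 1 | 2, solutions exist.

Yes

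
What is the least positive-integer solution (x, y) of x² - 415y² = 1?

We seek the smallest positive integers (x, y) with x² - 415y² = 1, i.e., x² = 415y² + 1.
Try successive y values:
y = 1: x² = 415·1² + 1 = 416, not a perfect square
y = 2: x² = 415·2² + 1 = 1661, not a perfect square
y = 3: x² = 415·3² + 1 = 3736, not a perfect square
... continuing the search (or via continued fractions) ...
y = 903849: x² = 415·903849² + 1 = 339031351142416, x = 18412804 ✓

Verify: 18412804² - 415·903849² = 339031351142416 - 339031351142415 = 1 ✓

x = 18412804, y = 903849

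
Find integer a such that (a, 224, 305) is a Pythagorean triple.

a² = c² - b² = 305² - 224² = 93025 - 50176 = 42849
a = sqrt(42849) = 207

207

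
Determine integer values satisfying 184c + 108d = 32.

Step 1: Check solvability.
gcd(184, 108) = 4
Since 4 divides 32, solutions exist.

Step 2: Apply extended Euclidean algorithm to find gcd.
We find integers such that 184*x0 + 108*y0 = 4

Step 3: Scale the particular solution.
Multiply by 32/4 = 8:
c = 80, d = -136

Step 4: Verify.
184*(80) + 108*(-136) = 32 = 32 ✓

c = 80, d = -136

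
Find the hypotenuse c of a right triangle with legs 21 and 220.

c² = a² + b² = 21² + 220² = 441 + 48400 = 48841
c = sqrt(48841) = 221

221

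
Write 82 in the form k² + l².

We need to find integers k, l > 0 such that k² + l² = 82.
Trying k = 1: l² = 82 - 1² = 82 - 1 = 81
l = 9
Check: 1² + 9² = 1 + 81 = 82 ✓

82 = 1² + 9²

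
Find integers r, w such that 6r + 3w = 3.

Step 1: Check solvability.
gcd(6, 3) = 3
Since 3 divides 3, solutions exist.

Step 2: Apply extended Euclidean algorithm to find gcd.
We find integers such that 6*x0 + 3*y0 = 3

Step 3: Scale the particular solution.
Multiply by 3/3 = 1:
r = 0, w = 1

Step 4: Verify.
6*(0) + 3*(1) = 3 = 3 ✓

r = 0, w = 1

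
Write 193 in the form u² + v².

We need to find integers u, v > 0 such that u² + v² = 193.
Trying u = 7: v² = 193 - 7² = 193 - 49 = 144
v = 12
Check: 7² + 12² = 49 + 144 = 193 ✓

193 = 7² + 12²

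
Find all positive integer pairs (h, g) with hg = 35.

The positive divisors of 35 are: 1, 5, 7, 35.
Each divisor d gives the pair (d, 35/d):
(1, 35), (5, 7), (7, 5), (35, 1)

(1, 35), (5, 7), (7, 5), (35, 1)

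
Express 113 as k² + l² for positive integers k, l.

We need to find integers k, l > 0 such that k² + l² = 113.
Trying k = 7: l² = 113 - 7² = 113 - 49 = 64
l = 8
Check: 7² + 8² = 49 + 64 = 113 ✓

113 = 7² + 8²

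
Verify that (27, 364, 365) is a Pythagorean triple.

Compute a² + b² = 27² + 364² = 729 + 132496 = 133225
Compute c² = 365² = 133225
Since 133225 = 133225, confirmed.

Yes, it is a Pythagorean triple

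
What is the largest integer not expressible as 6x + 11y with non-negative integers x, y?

For two coprime denominations a and b, the Frobenius number (largest value not representable as a non-negative combination) is ab - a - b.
Here gcd(6, 11) = 1, so they are coprime.
F(6, 11) = 6·11 - 6 - 11 = 66 - 17 = 49

49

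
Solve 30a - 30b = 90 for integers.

Step 1: Check solvability.
gcd(30, 30) = 30
Since 30 divides 90, solutions exist.

Step 2: Apply extended Euclidean algorithm to find gcd.
We find integers such that 30*x0 + 30*y0 = 30

Step 3: Scale the particular solution.
Multiply by 90/30 = 3:
a = 0, b = -3

Step 4: Verify.
30*(0) - 30*(-3) = 90 = 90 ✓

a = 0, b = -3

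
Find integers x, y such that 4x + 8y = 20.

Step 1: Check solvability.
gcd(4, 8) = 4
Since 4 divides 20, solutions exist.

Step 2: Apply extended Euclidean algorithm to find gcd.
We find integers such that 4*x0 + 8*y0 = 4

Step 3: Scale the particular solution.
Multiply by 20/4 = 5:
x = 5, y = 0

Step 4: Verify.
4*(5) + 8*(0) = 20 = 20 ✓

x = 5, y = 0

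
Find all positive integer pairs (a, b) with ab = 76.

The positive divisors of 76 are: 1, 2, 4, 19, 38, 76.
Each divisor d gives the pair (d, 76/d):
(1, 76), (2, 38), (4, 19), (19, 4), (38, 2), (76, 1)

(1, 76), (2, 38), (4, 19), (19, 4), (38, 2), (76, 1)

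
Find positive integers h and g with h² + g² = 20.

We need to find integers h, g > 0 such that h² + g² = 20.
Trying h = 2: g² = 20 - 2² = 20 - 4 = 16
g = 4
Check: 2² + 4² = 4 + 16 = 20 ✓

20 = 2² + 4²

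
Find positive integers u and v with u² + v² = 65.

We need to find integers u, v > 0 such that u² + v² = 65.
Trying u = 1: v² = 65 - 1² = 65 - 1 = 64
v = 8
Check: 1² + 8² = 1 + 64 = 65 ✓

65 = 1² + 8²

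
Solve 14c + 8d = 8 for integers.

Step 1: Check solvability.
gcd(14, 8) = 2
Since 2 divides 8, solutions exist.

Step 2: Apply extended Euclidean algorithm to find gcd.
We find integers such that 14*x0 + 8*y0 = 2

Step 3: Scale the particular solution.
Multiply by 8/2 = 4:
c = -4, d = 8

Step 4: Verify.
14*(-4) + 8*(8) = 8 = 8 ✓

c = -4, d = 8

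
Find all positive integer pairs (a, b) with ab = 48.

The positive divisors of 48 are: 1, 2, 3, 4, 6, 8, 12, 16, 24, 48.
Each divisor d gives the pair (d, 48/d):
(1, 48), (2, 24), (3, 16), (4, 12), (6, 8), (8, 6), (12, 4), (16, 3), (24, 2), (48, 1)

(1, 48), (2, 24), (3, 16), (4, 12), (6, 8), (8, 6), (12, 4), (16, 3), (24, 2), (48, 1)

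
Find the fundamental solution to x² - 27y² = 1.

We seek the smallest positive integers (x, y) with x² - 27y² = 1, i.e., x² = 27y² + 1.
Try successive y values:
y = 1: x² = 27·1² + 1 = 28, not a perfect square
y = 2: x² = 27·2² + 1 = 109, not a perfect square
y = 3: x² = 27·3² + 1 = 244, not a perfect square
... continuing the search (or via continued fractions) ...
y = 5: x² = 27·5² + 1 = 676, x = 26 ✓

Verify: 26² - 27·5² = 676 - 675 = 1 ✓

x = 26, y = 5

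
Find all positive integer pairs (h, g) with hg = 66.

The positive divisors of 66 are: 1, 2, 3, 6, 11, 22, 33, 66.
Each divisor d gives the pair (d, 66/d):
(1, 66), (2, 33), (3, 22), (6, 11), (11, 6), (22, 3), (33, 2), (66, 1)

(1, 66), (2, 33), (3, 22), (6, 11), (11, 6), (22, 3), (33, 2), (66, 1)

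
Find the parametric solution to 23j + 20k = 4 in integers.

Step 1: Compute gcd(23, 20) = 1.
Since 1 divides 4, solutions exist.

Step 2: Find a particular solution using extended Euclidean algorithm.
We get j₀ = 28, k₀ = -32.
Check: 23*28 + 20*-32 = 4 = 4 ✓

Step 3: Write the general solution.
j = 28 + (20/1)t = 28 + 20t
k = -32 - (23/1)t = -32 - 23t
for any integer t.

j = 28 + 20t, k = -32 - 23t for integer t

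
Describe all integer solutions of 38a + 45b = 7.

Step 1: Compute gcd(38, 45) = 1.
Since 1 divides 7, solutions exist.

Step 2: Find a particular solution using extended Euclidean algorithm.
We get a₀ = -91, b₀ = 77.
Check: 38*-91 + 45*77 = 7 = 7 ✓

Step 3: Write the general solution.
a = -91 + (45/1)t = -91 + 45t
b = 77 - (38/1)t = 77 - 38t
for any integer t.

a = -91 + 45t, b = 77 - 38t for integer t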